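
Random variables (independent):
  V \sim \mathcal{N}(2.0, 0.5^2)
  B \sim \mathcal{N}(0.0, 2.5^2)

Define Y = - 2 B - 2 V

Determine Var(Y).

For independent RVs: Var(aX + bY) = a²Var(X) + b²Var(Y)
Var(V) = 0.25
Var(B) = 6.25
Var(Y) = (-2)²*0.25 + (-2)²*6.25
= 4*0.25 + 4*6.25 = 26

26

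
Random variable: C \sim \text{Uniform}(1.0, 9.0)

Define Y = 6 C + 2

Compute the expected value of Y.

For Y = 6C + 2:
E[Y] = 6 * E[C] + 2
E[C] = (1 + 9)/2 = 5
E[Y] = 6 * 5 + 2 = 32

32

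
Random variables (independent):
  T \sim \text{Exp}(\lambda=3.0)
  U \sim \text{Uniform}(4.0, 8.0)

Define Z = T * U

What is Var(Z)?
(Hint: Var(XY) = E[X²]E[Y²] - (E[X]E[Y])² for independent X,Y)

Var(XY) = E[X²]E[Y²] - (E[X]E[Y])²
E[T] = 0.33333333, Var(T) = 0.11111111
E[U] = 6, Var(U) = 1.3333333
E[T²] = 0.11111111 + 0.33333333² = 0.22222222
E[U²] = 1.3333333 + 6² = 37.333333
Var(Z) = 0.22222222*37.333333 - (0.33333333*6)²
= 8.2962963 - 4 = 4.2962963

4.2962963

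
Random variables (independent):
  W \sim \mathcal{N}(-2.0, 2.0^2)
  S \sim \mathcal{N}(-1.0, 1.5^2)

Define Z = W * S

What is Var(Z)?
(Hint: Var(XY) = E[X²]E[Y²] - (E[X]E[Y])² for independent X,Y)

Var(XY) = E[X²]E[Y²] - (E[X]E[Y])²
E[W] = -2, Var(W) = 4
E[S] = -1, Var(S) = 2.25
E[W²] = 4 + (-2)² = 8
E[S²] = 2.25 + (-1)² = 3.25
Var(Z) = 8*3.25 - (-2*(-1))²
= 26 - 4 = 22

22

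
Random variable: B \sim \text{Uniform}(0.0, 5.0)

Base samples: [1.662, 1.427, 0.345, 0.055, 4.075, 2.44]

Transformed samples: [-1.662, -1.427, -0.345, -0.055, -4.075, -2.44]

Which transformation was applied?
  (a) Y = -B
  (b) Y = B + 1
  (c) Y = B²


Checking option (a) Y = -B:
  B = 1.662 -> Y = -1.662 ✓
  B = 1.427 -> Y = -1.427 ✓
  B = 0.345 -> Y = -0.345 ✓
All samples match this transformation.

(a) -B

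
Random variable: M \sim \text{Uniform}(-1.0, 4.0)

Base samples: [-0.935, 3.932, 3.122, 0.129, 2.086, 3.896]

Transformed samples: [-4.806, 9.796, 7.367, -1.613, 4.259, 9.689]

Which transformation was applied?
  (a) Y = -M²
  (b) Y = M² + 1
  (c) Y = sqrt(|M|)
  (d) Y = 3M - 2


Checking option (d) Y = 3M - 2:
  M = -0.935 -> Y = -4.806 ✓
  M = 3.932 -> Y = 9.796 ✓
  M = 3.122 -> Y = 7.367 ✓
All samples match this transformation.

(d) 3M - 2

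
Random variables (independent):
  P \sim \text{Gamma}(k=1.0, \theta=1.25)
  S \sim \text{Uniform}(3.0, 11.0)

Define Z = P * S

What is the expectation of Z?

For independent RVs: E[XY] = E[X]*E[Y]
E[P] = 1.25
E[S] = 7
E[Z] = 1.25 * 7 = 8.75

8.75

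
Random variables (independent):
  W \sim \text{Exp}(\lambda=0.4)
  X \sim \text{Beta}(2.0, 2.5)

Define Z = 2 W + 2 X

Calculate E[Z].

E[Z] = 2*E[W] + 2*E[X]
E[W] = 2.5
E[X] = 0.44444444
E[Z] = 2*2.5 + 2*0.44444444 = 5.8888889

5.8888889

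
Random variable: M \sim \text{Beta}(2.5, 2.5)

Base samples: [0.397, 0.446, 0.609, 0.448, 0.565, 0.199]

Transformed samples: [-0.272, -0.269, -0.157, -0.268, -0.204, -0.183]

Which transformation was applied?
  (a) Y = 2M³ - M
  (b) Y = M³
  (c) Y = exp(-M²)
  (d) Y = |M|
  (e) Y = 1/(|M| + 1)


Checking option (a) Y = 2M³ - M:
  M = 0.397 -> Y = -0.272 ✓
  M = 0.446 -> Y = -0.269 ✓
  M = 0.609 -> Y = -0.157 ✓
All samples match this transformation.

(a) 2M³ - M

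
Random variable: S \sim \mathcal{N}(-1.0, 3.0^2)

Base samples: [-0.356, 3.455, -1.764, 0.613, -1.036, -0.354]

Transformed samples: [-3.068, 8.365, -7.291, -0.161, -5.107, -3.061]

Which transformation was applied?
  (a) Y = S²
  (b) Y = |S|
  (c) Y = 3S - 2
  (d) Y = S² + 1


Checking option (c) Y = 3S - 2:
  S = -0.356 -> Y = -3.068 ✓
  S = 3.455 -> Y = 8.365 ✓
  S = -1.764 -> Y = -7.291 ✓
All samples match this transformation.

(c) 3S - 2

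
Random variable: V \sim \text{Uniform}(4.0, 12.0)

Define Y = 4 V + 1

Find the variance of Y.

For Y = aV + b: Var(Y) = a² * Var(V)
Var(V) = (12 - 4)^2/12 = 5.3333333
Var(Y) = 4² * 5.3333333 = 16 * 5.3333333 = 85.333333

85.333333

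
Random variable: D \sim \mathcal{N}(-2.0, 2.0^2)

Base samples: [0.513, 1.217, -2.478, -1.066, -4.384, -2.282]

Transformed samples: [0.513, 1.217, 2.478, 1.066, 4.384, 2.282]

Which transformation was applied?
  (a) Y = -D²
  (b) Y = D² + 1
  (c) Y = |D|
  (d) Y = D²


Checking option (c) Y = |D|:
  D = 0.513 -> Y = 0.513 ✓
  D = 1.217 -> Y = 1.217 ✓
  D = -2.478 -> Y = 2.478 ✓
All samples match this transformation.

(c) |D|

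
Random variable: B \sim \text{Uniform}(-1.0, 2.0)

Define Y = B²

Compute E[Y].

E[B²] = Var(B) + (E[B])² = 0.75 + 0.25 = 1

1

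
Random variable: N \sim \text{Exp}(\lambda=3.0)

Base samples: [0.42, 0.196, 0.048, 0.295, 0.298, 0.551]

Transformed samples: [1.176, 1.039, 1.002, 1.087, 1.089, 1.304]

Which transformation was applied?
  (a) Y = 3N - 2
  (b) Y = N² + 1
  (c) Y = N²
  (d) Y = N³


Checking option (b) Y = N² + 1:
  N = 0.42 -> Y = 1.176 ✓
  N = 0.196 -> Y = 1.039 ✓
  N = 0.048 -> Y = 1.002 ✓
All samples match this transformation.

(b) N² + 1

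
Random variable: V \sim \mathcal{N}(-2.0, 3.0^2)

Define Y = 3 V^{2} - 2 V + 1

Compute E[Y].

E[Y] = 3*E[V²] - 2*E[V] + 1
E[V] = -2
E[V²] = Var(V) + (E[V])² = 9 + 4 = 13
E[Y] = 3*13 - 2*(-2) + 1 = 44

44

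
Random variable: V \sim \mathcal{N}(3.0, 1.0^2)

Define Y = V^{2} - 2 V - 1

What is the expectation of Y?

E[Y] = 1*E[V²] - 2*E[V] - 1
E[V] = 3
E[V²] = Var(V) + (E[V])² = 1 + 9 = 10
E[Y] = 1*10 - 2*3 - 1 = 3

3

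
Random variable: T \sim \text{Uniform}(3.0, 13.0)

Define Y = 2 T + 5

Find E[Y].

For Y = 2T + 5:
E[Y] = 2 * E[T] + 5
E[T] = (3 + 13)/2 = 8
E[Y] = 2 * 8 + 5 = 21

21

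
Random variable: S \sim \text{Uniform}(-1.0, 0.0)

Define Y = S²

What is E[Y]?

E[S²] = Var(S) + (E[S])² = 0.083333333 + 0.25 = 0.33333333

0.33333333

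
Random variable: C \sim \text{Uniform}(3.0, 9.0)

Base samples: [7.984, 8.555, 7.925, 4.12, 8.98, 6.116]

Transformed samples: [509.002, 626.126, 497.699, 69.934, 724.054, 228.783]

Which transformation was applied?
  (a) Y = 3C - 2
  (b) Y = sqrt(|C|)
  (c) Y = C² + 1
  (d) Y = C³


Checking option (d) Y = C³:
  C = 7.984 -> Y = 509.002 ✓
  C = 8.555 -> Y = 626.126 ✓
  C = 7.925 -> Y = 497.699 ✓
All samples match this transformation.

(d) C³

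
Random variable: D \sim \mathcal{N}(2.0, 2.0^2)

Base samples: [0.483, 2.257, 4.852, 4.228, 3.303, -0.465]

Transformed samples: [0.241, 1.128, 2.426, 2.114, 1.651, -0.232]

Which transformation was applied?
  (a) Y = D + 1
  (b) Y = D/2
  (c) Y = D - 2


Checking option (b) Y = D/2:
  D = 0.483 -> Y = 0.241 ✓
  D = 2.257 -> Y = 1.128 ✓
  D = 4.852 -> Y = 2.426 ✓
All samples match this transformation.

(b) D/2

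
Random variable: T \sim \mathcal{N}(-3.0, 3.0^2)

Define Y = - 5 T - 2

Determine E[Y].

For Y = -5T - 2:
E[Y] = -5 * E[T] - 2
E[T] = -3.0 = -3
E[Y] = -5 * (-3) - 2 = 13

13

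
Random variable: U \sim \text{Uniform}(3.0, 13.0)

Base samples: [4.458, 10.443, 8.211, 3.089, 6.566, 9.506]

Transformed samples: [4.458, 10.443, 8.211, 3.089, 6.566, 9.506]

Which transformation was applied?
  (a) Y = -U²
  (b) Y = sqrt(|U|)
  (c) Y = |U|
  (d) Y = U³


Checking option (c) Y = |U|:
  U = 4.458 -> Y = 4.458 ✓
  U = 10.443 -> Y = 10.443 ✓
  U = 8.211 -> Y = 8.211 ✓
All samples match this transformation.

(c) |U|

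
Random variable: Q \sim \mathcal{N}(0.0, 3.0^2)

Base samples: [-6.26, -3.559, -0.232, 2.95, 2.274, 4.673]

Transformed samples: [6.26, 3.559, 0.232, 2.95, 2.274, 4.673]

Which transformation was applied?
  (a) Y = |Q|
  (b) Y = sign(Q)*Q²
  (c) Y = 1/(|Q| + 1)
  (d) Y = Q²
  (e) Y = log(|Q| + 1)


Checking option (a) Y = |Q|:
  Q = -6.26 -> Y = 6.26 ✓
  Q = -3.559 -> Y = 3.559 ✓
  Q = -0.232 -> Y = 0.232 ✓
All samples match this transformation.

(a) |Q|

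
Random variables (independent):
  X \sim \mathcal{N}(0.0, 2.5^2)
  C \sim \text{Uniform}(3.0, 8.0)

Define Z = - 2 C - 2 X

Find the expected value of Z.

E[Z] = -2*E[X] - 2*E[C]
E[X] = 0
E[C] = 5.5
E[Z] = -2*0 - 2*5.5 = -11

-11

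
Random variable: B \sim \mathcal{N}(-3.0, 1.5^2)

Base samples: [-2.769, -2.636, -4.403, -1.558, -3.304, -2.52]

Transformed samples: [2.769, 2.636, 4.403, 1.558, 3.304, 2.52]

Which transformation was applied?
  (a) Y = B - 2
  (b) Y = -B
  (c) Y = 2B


Checking option (b) Y = -B:
  B = -2.769 -> Y = 2.769 ✓
  B = -2.636 -> Y = 2.636 ✓
  B = -4.403 -> Y = 4.403 ✓
All samples match this transformation.

(b) -B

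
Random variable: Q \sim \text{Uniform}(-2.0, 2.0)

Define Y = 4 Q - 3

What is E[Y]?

For Y = 4Q - 3:
E[Y] = 4 * E[Q] - 3
E[Q] = (-2 + 2)/2 = 0
E[Y] = 4 * 0 - 3 = -3

-3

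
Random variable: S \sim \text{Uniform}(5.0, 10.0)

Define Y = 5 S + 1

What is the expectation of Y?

For Y = 5S + 1:
E[Y] = 5 * E[S] + 1
E[S] = (5 + 10)/2 = 7.5
E[Y] = 5 * 7.5 + 1 = 38.5

38.5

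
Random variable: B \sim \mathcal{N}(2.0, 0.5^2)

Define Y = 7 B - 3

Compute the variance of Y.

For Y = aB + b: Var(Y) = a² * Var(B)
Var(B) = 0.5^2 = 0.25
Var(Y) = 7² * 0.25 = 49 * 0.25 = 12.25

12.25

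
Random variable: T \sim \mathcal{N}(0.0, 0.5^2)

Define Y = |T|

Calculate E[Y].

For X ~ N(0, 0.5²), E[|X|] = sigma * sqrt(2/pi)
= 0.5 * sqrt(2/pi) = 0.39894228

0.39894228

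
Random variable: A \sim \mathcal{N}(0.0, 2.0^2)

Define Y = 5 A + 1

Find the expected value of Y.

For Y = 5A + 1:
E[Y] = 5 * E[A] + 1
E[A] = 0.0 = 0
E[Y] = 5 * 0 + 1 = 1

1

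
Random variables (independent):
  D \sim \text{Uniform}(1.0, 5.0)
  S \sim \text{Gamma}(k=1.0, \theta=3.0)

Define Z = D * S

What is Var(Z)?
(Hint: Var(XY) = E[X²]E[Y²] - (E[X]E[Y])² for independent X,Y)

Var(XY) = E[X²]E[Y²] - (E[X]E[Y])²
E[D] = 3, Var(D) = 1.3333333
E[S] = 3, Var(S) = 9
E[D²] = 1.3333333 + 3² = 10.333333
E[S²] = 9 + 3² = 18
Var(Z) = 10.333333*18 - (3*3)²
= 186 - 81 = 105

105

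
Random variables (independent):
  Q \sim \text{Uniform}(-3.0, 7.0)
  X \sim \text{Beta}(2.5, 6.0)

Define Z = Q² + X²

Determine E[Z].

E[Z] = E[Q²] + E[X²]
E[Q²] = Var(Q) + E[Q]² = 8.3333333 + 4 = 12.333333
E[X²] = Var(X) + E[X]² = 0.021853943 + 0.08650519 = 0.10835913
E[Z] = 12.333333 + 0.10835913 = 12.441692

12.441692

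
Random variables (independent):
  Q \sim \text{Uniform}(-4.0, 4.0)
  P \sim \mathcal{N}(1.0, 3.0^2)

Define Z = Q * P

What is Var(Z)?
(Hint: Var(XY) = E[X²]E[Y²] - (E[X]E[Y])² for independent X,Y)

Var(XY) = E[X²]E[Y²] - (E[X]E[Y])²
E[Q] = 0, Var(Q) = 5.3333333
E[P] = 1, Var(P) = 9
E[Q²] = 5.3333333 + 0² = 5.3333333
E[P²] = 9 + 1² = 10
Var(Z) = 5.3333333*10 - (0*1)²
= 53.333333 - 0 = 53.333333

53.333333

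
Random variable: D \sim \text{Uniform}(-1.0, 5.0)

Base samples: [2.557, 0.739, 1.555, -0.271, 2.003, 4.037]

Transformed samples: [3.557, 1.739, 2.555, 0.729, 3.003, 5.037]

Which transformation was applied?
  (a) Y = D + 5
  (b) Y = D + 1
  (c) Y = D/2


Checking option (b) Y = D + 1:
  D = 2.557 -> Y = 3.557 ✓
  D = 0.739 -> Y = 1.739 ✓
  D = 1.555 -> Y = 2.555 ✓
All samples match this transformation.

(b) D + 1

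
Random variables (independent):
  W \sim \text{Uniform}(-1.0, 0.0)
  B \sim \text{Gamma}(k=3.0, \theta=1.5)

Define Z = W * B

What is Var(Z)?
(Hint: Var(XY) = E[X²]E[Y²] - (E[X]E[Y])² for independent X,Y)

Var(XY) = E[X²]E[Y²] - (E[X]E[Y])²
E[W] = -0.5, Var(W) = 0.083333333
E[B] = 4.5, Var(B) = 6.75
E[W²] = 0.083333333 + (-0.5)² = 0.33333333
E[B²] = 6.75 + 4.5² = 27
Var(Z) = 0.33333333*27 - (-0.5*4.5)²
= 9 - 5.0625 = 3.9375

3.9375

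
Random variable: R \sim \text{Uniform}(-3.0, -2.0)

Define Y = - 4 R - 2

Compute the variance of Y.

For Y = aR + b: Var(Y) = a² * Var(R)
Var(R) = (-2 + 3)^2/12 = 0.083333333
Var(Y) = (-4)² * 0.083333333 = 16 * 0.083333333 = 1.3333333

1.3333333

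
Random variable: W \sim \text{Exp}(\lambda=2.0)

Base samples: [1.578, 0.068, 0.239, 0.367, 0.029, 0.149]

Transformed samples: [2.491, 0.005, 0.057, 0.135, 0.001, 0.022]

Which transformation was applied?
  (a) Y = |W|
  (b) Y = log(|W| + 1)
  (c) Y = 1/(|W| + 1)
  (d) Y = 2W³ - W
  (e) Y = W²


Checking option (e) Y = W²:
  W = 1.578 -> Y = 2.491 ✓
  W = 0.068 -> Y = 0.005 ✓
  W = 0.239 -> Y = 0.057 ✓
All samples match this transformation.

(e) W²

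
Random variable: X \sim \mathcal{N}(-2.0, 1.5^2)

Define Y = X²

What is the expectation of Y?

Using E[X²] = Var(X) + (E[X])²:
E[X] = -2
Var(X) = 1.5^2 = 2.25
E[X²] = 2.25 + (-2)² = 2.25 + 4 = 6.25

6.25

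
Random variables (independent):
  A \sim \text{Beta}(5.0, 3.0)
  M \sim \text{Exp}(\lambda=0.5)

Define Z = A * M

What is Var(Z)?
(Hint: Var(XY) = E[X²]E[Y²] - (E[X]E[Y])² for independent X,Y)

Var(XY) = E[X²]E[Y²] - (E[X]E[Y])²
E[A] = 0.625, Var(A) = 0.026041667
E[M] = 2, Var(M) = 4
E[A²] = 0.026041667 + 0.625² = 0.41666667
E[M²] = 4 + 2² = 8
Var(Z) = 0.41666667*8 - (0.625*2)²
= 3.3333333 - 1.5625 = 1.7708333

1.7708333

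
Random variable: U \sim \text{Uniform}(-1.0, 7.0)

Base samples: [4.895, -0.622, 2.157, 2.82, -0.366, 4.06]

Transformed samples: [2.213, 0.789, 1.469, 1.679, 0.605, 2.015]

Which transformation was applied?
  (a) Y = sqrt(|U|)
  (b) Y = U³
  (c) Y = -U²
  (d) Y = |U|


Checking option (a) Y = sqrt(|U|):
  U = 4.895 -> Y = 2.213 ✓
  U = -0.622 -> Y = 0.789 ✓
  U = 2.157 -> Y = 1.469 ✓
All samples match this transformation.

(a) sqrt(|U|)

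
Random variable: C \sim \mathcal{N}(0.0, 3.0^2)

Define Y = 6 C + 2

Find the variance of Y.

For Y = aC + b: Var(Y) = a² * Var(C)
Var(C) = 3.0^2 = 9
Var(Y) = 6² * 9 = 36 * 9 = 324

324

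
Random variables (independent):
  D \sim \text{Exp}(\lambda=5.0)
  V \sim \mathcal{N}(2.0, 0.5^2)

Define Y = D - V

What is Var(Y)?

For independent RVs: Var(aX + bY) = a²Var(X) + b²Var(Y)
Var(D) = 0.04
Var(V) = 0.25
Var(Y) = 1²*0.04 + (-1)²*0.25
= 1*0.04 + 1*0.25 = 0.29

0.29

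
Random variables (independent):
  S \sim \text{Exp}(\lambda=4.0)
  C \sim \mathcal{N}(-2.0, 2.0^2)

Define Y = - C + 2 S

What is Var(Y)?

For independent RVs: Var(aX + bY) = a²Var(X) + b²Var(Y)
Var(S) = 0.0625
Var(C) = 4
Var(Y) = 2²*0.0625 + (-1)²*4
= 4*0.0625 + 1*4 = 4.25

4.25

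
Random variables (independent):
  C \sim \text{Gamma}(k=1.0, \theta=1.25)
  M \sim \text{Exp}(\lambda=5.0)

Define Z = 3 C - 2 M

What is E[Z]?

E[Z] = 3*E[C] - 2*E[M]
E[C] = 1.25
E[M] = 0.2
E[Z] = 3*1.25 - 2*0.2 = 3.35

3.35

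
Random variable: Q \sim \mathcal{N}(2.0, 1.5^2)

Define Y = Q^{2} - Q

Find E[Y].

E[Y] = 1*E[Q²] - 1*E[Q]
E[Q] = 2
E[Q²] = Var(Q) + (E[Q])² = 2.25 + 4 = 6.25
E[Y] = 1*6.25 - 1*2 = 4.25

4.25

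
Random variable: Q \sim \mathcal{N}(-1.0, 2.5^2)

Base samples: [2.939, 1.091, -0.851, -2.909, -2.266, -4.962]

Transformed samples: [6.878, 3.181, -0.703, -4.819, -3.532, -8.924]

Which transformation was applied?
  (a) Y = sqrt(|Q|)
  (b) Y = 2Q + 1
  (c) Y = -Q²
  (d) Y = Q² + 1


Checking option (b) Y = 2Q + 1:
  Q = 2.939 -> Y = 6.878 ✓
  Q = 1.091 -> Y = 3.181 ✓
  Q = -0.851 -> Y = -0.703 ✓
All samples match this transformation.

(b) 2Q + 1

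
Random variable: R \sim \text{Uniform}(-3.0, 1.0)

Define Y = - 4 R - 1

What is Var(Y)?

For Y = aR + b: Var(Y) = a² * Var(R)
Var(R) = (1 + 3)^2/12 = 1.3333333
Var(Y) = (-4)² * 1.3333333 = 16 * 1.3333333 = 21.333333

21.333333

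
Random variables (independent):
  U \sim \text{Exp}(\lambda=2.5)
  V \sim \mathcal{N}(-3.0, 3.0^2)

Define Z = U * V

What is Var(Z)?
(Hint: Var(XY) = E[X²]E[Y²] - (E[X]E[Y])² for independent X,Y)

Var(XY) = E[X²]E[Y²] - (E[X]E[Y])²
E[U] = 0.4, Var(U) = 0.16
E[V] = -3, Var(V) = 9
E[U²] = 0.16 + 0.4² = 0.32
E[V²] = 9 + (-3)² = 18
Var(Z) = 0.32*18 - (0.4*(-3))²
= 5.76 - 1.44 = 4.32

4.32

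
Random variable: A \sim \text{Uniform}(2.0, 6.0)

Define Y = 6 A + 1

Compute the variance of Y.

For Y = aA + b: Var(Y) = a² * Var(A)
Var(A) = (6 - 2)^2/12 = 1.3333333
Var(Y) = 6² * 1.3333333 = 36 * 1.3333333 = 48

48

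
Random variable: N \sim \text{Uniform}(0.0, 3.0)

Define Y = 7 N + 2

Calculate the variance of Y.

For Y = aN + b: Var(Y) = a² * Var(N)
Var(N) = (3 - 0)^2/12 = 0.75
Var(Y) = 7² * 0.75 = 49 * 0.75 = 36.75

36.75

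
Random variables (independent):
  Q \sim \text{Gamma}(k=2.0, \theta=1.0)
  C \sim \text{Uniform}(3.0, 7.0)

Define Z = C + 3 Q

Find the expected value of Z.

E[Z] = 3*E[Q] + 1*E[C]
E[Q] = 2
E[C] = 5
E[Z] = 3*2 + 1*5 = 11

11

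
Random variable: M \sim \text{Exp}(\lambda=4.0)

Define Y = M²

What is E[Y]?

E[M²] = Var(M) + (E[M])² = 0.0625 + 0.0625 = 0.125

0.125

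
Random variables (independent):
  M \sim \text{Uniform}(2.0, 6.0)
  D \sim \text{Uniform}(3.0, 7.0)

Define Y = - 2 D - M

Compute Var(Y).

For independent RVs: Var(aX + bY) = a²Var(X) + b²Var(Y)
Var(M) = 1.3333333
Var(D) = 1.3333333
Var(Y) = (-1)²*1.3333333 + (-2)²*1.3333333
= 1*1.3333333 + 4*1.3333333 = 6.6666667

6.6666667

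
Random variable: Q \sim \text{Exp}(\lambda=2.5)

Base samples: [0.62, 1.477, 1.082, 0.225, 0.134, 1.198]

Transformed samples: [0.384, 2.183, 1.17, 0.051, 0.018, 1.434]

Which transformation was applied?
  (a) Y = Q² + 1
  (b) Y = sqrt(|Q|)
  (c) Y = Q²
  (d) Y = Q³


Checking option (c) Y = Q²:
  Q = 0.62 -> Y = 0.384 ✓
  Q = 1.477 -> Y = 2.183 ✓
  Q = 1.082 -> Y = 1.17 ✓
All samples match this transformation.

(c) Q²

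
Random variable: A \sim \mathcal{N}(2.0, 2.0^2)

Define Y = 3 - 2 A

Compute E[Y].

For Y = -2A + 3:
E[Y] = -2 * E[A] + 3
E[A] = 2.0 = 2
E[Y] = -2 * 2 + 3 = -1

-1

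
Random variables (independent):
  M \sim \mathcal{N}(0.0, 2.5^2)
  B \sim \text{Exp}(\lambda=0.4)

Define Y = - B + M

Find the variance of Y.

For independent RVs: Var(aX + bY) = a²Var(X) + b²Var(Y)
Var(M) = 6.25
Var(B) = 6.25
Var(Y) = 1²*6.25 + (-1)²*6.25
= 1*6.25 + 1*6.25 = 12.5

12.5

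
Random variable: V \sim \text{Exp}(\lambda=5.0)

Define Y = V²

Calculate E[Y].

Using E[X²] = Var(X) + (E[X])²:
E[V] = 0.2
Var(V) = 1/5.0^2 = 0.04
E[V²] = 0.04 + 0.2² = 0.04 + 0.04 = 0.08

0.08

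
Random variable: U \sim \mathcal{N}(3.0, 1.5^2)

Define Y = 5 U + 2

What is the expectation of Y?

For Y = 5U + 2:
E[Y] = 5 * E[U] + 2
E[U] = 3.0 = 3
E[Y] = 5 * 3 + 2 = 17

17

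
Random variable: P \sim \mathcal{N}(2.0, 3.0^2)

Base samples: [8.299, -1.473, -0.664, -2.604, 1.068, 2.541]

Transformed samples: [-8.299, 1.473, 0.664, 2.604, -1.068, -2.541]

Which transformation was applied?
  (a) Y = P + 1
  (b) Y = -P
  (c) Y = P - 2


Checking option (b) Y = -P:
  P = 8.299 -> Y = -8.299 ✓
  P = -1.473 -> Y = 1.473 ✓
  P = -0.664 -> Y = 0.664 ✓
All samples match this transformation.

(b) -P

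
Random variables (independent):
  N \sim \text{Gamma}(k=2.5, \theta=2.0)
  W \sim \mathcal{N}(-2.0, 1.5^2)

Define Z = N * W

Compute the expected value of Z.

For independent RVs: E[XY] = E[X]*E[Y]
E[N] = 5
E[W] = -2
E[Z] = 5 * (-2) = -10

-10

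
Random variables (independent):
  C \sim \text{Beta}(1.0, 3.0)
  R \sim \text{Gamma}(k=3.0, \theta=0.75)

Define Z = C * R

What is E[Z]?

For independent RVs: E[XY] = E[X]*E[Y]
E[C] = 0.25
E[R] = 2.25
E[Z] = 0.25 * 2.25 = 0.5625

0.5625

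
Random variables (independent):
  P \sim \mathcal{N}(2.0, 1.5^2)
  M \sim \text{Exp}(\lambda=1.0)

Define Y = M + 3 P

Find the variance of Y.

For independent RVs: Var(aX + bY) = a²Var(X) + b²Var(Y)
Var(P) = 2.25
Var(M) = 1
Var(Y) = 3²*2.25 + 1²*1
= 9*2.25 + 1*1 = 21.25

21.25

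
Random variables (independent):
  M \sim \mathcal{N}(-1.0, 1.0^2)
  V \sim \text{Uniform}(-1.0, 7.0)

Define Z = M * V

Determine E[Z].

For independent RVs: E[XY] = E[X]*E[Y]
E[M] = -1
E[V] = 3
E[Z] = -1 * 3 = -3

-3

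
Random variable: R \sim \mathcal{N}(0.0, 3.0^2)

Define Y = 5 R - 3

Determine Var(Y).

For Y = aR + b: Var(Y) = a² * Var(R)
Var(R) = 3.0^2 = 9
Var(Y) = 5² * 9 = 25 * 9 = 225

225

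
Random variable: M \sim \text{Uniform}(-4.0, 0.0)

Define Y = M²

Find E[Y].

E[M²] = Var(M) + (E[M])² = 1.3333333 + 4 = 5.3333333

5.3333333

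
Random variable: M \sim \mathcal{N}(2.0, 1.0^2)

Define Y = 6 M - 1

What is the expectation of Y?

For Y = 6M - 1:
E[Y] = 6 * E[M] - 1
E[M] = 2.0 = 2
E[Y] = 6 * 2 - 1 = 11

11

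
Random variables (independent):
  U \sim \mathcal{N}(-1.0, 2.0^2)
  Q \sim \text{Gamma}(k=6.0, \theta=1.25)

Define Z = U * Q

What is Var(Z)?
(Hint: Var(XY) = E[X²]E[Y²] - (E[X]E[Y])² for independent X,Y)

Var(XY) = E[X²]E[Y²] - (E[X]E[Y])²
E[U] = -1, Var(U) = 4
E[Q] = 7.5, Var(Q) = 9.375
E[U²] = 4 + (-1)² = 5
E[Q²] = 9.375 + 7.5² = 65.625
Var(Z) = 5*65.625 - (-1*7.5)²
= 328.125 - 56.25 = 271.875

271.875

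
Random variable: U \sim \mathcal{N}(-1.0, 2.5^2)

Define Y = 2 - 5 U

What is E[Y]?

For Y = -5U + 2:
E[Y] = -5 * E[U] + 2
E[U] = -1.0 = -1
E[Y] = -5 * (-1) + 2 = 7

7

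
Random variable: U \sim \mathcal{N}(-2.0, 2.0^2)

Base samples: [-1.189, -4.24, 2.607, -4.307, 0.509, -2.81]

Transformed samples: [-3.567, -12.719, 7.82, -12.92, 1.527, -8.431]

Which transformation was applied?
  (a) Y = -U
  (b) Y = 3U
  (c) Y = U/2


Checking option (b) Y = 3U:
  U = -1.189 -> Y = -3.567 ✓
  U = -4.24 -> Y = -12.719 ✓
  U = 2.607 -> Y = 7.82 ✓
All samples match this transformation.

(b) 3U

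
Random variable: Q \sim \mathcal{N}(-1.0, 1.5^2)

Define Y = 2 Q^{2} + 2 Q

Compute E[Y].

E[Y] = 2*E[Q²] + 2*E[Q]
E[Q] = -1
E[Q²] = Var(Q) + (E[Q])² = 2.25 + 1 = 3.25
E[Y] = 2*3.25 + 2*(-1) = 4.5

4.5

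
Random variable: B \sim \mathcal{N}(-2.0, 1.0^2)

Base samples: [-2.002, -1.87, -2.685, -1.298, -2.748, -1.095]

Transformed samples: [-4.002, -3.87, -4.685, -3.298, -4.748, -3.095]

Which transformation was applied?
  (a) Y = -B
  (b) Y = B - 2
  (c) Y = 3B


Checking option (b) Y = B - 2:
  B = -2.002 -> Y = -4.002 ✓
  B = -1.87 -> Y = -3.87 ✓
  B = -2.685 -> Y = -4.685 ✓
All samples match this transformation.

(b) B - 2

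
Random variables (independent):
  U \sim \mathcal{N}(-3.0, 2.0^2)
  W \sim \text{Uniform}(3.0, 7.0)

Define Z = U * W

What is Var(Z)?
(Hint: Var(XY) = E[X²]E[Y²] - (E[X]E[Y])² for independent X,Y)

Var(XY) = E[X²]E[Y²] - (E[X]E[Y])²
E[U] = -3, Var(U) = 4
E[W] = 5, Var(W) = 1.3333333
E[U²] = 4 + (-3)² = 13
E[W²] = 1.3333333 + 5² = 26.333333
Var(Z) = 13*26.333333 - (-3*5)²
= 342.33333 - 225 = 117.33333

117.33333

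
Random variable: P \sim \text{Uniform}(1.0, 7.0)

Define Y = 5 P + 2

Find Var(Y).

For Y = aP + b: Var(Y) = a² * Var(P)
Var(P) = (7 - 1)^2/12 = 3
Var(Y) = 5² * 3 = 25 * 3 = 75

75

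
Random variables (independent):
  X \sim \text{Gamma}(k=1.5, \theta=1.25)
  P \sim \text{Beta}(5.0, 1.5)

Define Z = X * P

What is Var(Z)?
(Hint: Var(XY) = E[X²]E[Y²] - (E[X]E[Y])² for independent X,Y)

Var(XY) = E[X²]E[Y²] - (E[X]E[Y])²
E[X] = 1.875, Var(X) = 2.34375
E[P] = 0.76923077, Var(P) = 0.023668639
E[X²] = 2.34375 + 1.875² = 5.859375
E[P²] = 0.023668639 + 0.76923077² = 0.61538462
Var(Z) = 5.859375*0.61538462 - (1.875*0.76923077)²
= 3.6057692 - 2.0802515 = 1.5255178

1.5255178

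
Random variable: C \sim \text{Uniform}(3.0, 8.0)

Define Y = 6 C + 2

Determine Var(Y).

For Y = aC + b: Var(Y) = a² * Var(C)
Var(C) = (8 - 3)^2/12 = 2.0833333
Var(Y) = 6² * 2.0833333 = 36 * 2.0833333 = 75

75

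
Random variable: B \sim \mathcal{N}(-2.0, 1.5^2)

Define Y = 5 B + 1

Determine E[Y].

For Y = 5B + 1:
E[Y] = 5 * E[B] + 1
E[B] = -2.0 = -2
E[Y] = 5 * (-2) + 1 = -9

-9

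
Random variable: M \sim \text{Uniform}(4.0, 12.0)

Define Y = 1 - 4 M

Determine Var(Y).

For Y = aM + b: Var(Y) = a² * Var(M)
Var(M) = (12 - 4)^2/12 = 5.3333333
Var(Y) = (-4)² * 5.3333333 = 16 * 5.3333333 = 85.333333

85.333333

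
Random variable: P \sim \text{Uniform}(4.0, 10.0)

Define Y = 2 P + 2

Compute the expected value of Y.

For Y = 2P + 2:
E[Y] = 2 * E[P] + 2
E[P] = (4 + 10)/2 = 7
E[Y] = 2 * 7 + 2 = 16

16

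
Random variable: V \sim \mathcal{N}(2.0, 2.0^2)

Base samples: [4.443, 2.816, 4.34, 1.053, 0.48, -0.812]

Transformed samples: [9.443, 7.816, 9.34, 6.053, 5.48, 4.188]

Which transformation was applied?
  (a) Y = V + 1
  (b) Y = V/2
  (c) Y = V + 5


Checking option (c) Y = V + 5:
  V = 4.443 -> Y = 9.443 ✓
  V = 2.816 -> Y = 7.816 ✓
  V = 4.34 -> Y = 9.34 ✓
All samples match this transformation.

(c) V + 5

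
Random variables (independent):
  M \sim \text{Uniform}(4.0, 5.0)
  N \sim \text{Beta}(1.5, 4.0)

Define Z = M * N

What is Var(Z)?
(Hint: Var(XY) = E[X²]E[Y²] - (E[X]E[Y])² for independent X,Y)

Var(XY) = E[X²]E[Y²] - (E[X]E[Y])²
E[M] = 4.5, Var(M) = 0.083333333
E[N] = 0.27272727, Var(N) = 0.03051494
E[M²] = 0.083333333 + 4.5² = 20.333333
E[N²] = 0.03051494 + 0.27272727² = 0.1048951
Var(Z) = 20.333333*0.1048951 - (4.5*0.27272727)²
= 2.1328671 - 1.5061983 = 0.62666879

0.62666879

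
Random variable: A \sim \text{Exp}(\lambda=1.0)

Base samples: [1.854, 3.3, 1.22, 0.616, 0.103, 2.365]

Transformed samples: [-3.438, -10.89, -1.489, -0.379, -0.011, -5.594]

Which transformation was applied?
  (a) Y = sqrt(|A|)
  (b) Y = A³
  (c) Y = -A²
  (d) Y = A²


Checking option (c) Y = -A²:
  A = 1.854 -> Y = -3.438 ✓
  A = 3.3 -> Y = -10.89 ✓
  A = 1.22 -> Y = -1.489 ✓
All samples match this transformation.

(c) -A²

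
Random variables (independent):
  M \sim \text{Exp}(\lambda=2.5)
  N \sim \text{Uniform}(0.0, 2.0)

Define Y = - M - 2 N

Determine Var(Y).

For independent RVs: Var(aX + bY) = a²Var(X) + b²Var(Y)
Var(M) = 0.16
Var(N) = 0.33333333
Var(Y) = (-1)²*0.16 + (-2)²*0.33333333
= 1*0.16 + 4*0.33333333 = 1.4933333

1.4933333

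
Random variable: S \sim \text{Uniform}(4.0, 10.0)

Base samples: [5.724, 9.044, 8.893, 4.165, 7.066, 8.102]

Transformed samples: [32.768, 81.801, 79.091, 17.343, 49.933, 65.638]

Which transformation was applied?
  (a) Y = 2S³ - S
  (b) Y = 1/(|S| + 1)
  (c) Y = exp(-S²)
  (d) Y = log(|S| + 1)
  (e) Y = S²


Checking option (e) Y = S²:
  S = 5.724 -> Y = 32.768 ✓
  S = 9.044 -> Y = 81.801 ✓
  S = 8.893 -> Y = 79.091 ✓
All samples match this transformation.

(e) S²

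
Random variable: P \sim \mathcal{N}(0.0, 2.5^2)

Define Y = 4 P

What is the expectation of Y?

For Y = 4P:
E[Y] = 4 * E[P]
E[P] = 0.0 = 0
E[Y] = 4 * 0 = 0

0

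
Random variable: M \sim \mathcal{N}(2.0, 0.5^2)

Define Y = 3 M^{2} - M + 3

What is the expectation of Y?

E[Y] = 3*E[M²] - 1*E[M] + 3
E[M] = 2
E[M²] = Var(M) + (E[M])² = 0.25 + 4 = 4.25
E[Y] = 3*4.25 - 1*2 + 3 = 13.75

13.75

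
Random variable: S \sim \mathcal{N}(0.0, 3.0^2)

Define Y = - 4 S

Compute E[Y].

For Y = -4S:
E[Y] = -4 * E[S]
E[S] = 0.0 = 0
E[Y] = -4 * 0 = 0

0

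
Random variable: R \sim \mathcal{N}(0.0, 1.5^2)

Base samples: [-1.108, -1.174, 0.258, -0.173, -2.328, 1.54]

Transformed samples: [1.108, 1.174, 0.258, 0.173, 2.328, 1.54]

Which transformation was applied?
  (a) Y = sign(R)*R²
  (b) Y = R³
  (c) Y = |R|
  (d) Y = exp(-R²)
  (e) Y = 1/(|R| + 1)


Checking option (c) Y = |R|:
  R = -1.108 -> Y = 1.108 ✓
  R = -1.174 -> Y = 1.174 ✓
  R = 0.258 -> Y = 0.258 ✓
All samples match this transformation.

(c) |R|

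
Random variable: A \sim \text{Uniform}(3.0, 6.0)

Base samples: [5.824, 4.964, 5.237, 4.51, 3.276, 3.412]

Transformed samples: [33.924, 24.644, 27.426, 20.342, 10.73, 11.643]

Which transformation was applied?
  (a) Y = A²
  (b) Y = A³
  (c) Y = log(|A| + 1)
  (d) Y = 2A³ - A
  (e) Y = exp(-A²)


Checking option (a) Y = A²:
  A = 5.824 -> Y = 33.924 ✓
  A = 4.964 -> Y = 24.644 ✓
  A = 5.237 -> Y = 27.426 ✓
All samples match this transformation.

(a) A²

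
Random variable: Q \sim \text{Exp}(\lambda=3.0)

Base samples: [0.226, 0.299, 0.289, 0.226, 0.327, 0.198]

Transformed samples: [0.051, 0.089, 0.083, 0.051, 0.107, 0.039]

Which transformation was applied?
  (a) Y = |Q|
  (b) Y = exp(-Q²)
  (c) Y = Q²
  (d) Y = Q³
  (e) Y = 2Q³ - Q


Checking option (c) Y = Q²:
  Q = 0.226 -> Y = 0.051 ✓
  Q = 0.299 -> Y = 0.089 ✓
  Q = 0.289 -> Y = 0.083 ✓
All samples match this transformation.

(c) Q²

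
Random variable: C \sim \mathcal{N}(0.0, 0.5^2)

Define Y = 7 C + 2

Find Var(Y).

For Y = aC + b: Var(Y) = a² * Var(C)
Var(C) = 0.5^2 = 0.25
Var(Y) = 7² * 0.25 = 49 * 0.25 = 12.25

12.25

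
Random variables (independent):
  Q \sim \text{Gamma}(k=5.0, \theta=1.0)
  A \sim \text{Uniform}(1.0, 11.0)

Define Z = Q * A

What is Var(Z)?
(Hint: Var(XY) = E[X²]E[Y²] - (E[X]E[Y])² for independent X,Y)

Var(XY) = E[X²]E[Y²] - (E[X]E[Y])²
E[Q] = 5, Var(Q) = 5
E[A] = 6, Var(A) = 8.3333333
E[Q²] = 5 + 5² = 30
E[A²] = 8.3333333 + 6² = 44.333333
Var(Z) = 30*44.333333 - (5*6)²
= 1330 - 900 = 430

430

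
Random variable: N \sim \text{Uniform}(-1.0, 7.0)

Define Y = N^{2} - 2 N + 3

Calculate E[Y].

E[Y] = 1*E[N²] - 2*E[N] + 3
E[N] = 3
E[N²] = Var(N) + (E[N])² = 5.3333333 + 9 = 14.333333
E[Y] = 1*14.333333 - 2*3 + 3 = 11.333333

11.333333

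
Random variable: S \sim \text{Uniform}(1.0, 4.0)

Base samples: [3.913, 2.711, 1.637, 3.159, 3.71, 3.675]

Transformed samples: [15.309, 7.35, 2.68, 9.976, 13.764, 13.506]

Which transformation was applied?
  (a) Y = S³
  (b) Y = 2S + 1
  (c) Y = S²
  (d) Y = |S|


Checking option (c) Y = S²:
  S = 3.913 -> Y = 15.309 ✓
  S = 2.711 -> Y = 7.35 ✓
  S = 1.637 -> Y = 2.68 ✓
All samples match this transformation.

(c) S²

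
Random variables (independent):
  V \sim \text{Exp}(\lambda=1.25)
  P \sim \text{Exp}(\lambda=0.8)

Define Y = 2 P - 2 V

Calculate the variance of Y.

For independent RVs: Var(aX + bY) = a²Var(X) + b²Var(Y)
Var(V) = 0.64
Var(P) = 1.5625
Var(Y) = (-2)²*0.64 + 2²*1.5625
= 4*0.64 + 4*1.5625 = 8.81

8.81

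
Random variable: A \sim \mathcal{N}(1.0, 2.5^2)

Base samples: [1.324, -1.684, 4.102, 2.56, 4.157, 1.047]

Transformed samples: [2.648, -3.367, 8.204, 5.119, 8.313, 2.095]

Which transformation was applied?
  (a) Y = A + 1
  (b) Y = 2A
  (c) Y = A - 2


Checking option (b) Y = 2A:
  A = 1.324 -> Y = 2.648 ✓
  A = -1.684 -> Y = -3.367 ✓
  A = 4.102 -> Y = 8.204 ✓
All samples match this transformation.

(b) 2A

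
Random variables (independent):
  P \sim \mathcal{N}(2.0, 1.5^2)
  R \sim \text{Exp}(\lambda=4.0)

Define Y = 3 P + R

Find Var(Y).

For independent RVs: Var(aX + bY) = a²Var(X) + b²Var(Y)
Var(P) = 2.25
Var(R) = 0.0625
Var(Y) = 3²*2.25 + 1²*0.0625
= 9*2.25 + 1*0.0625 = 20.3125

20.3125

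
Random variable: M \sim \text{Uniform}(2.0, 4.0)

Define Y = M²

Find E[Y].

E[M²] = Var(M) + (E[M])² = 0.33333333 + 9 = 9.3333333

9.3333333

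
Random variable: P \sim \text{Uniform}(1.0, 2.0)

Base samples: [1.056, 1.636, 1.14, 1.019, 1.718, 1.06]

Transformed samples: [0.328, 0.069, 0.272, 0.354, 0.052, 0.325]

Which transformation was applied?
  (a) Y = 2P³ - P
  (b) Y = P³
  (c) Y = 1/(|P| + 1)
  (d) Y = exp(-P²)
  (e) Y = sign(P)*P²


Checking option (d) Y = exp(-P²):
  P = 1.056 -> Y = 0.328 ✓
  P = 1.636 -> Y = 0.069 ✓
  P = 1.14 -> Y = 0.272 ✓
All samples match this transformation.

(d) exp(-P²)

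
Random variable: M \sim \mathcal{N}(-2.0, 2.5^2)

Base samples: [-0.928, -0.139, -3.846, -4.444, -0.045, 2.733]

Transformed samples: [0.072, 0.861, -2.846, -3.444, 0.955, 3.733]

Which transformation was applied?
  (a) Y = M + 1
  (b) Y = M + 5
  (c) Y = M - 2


Checking option (a) Y = M + 1:
  M = -0.928 -> Y = 0.072 ✓
  M = -0.139 -> Y = 0.861 ✓
  M = -3.846 -> Y = -2.846 ✓
All samples match this transformation.

(a) M + 1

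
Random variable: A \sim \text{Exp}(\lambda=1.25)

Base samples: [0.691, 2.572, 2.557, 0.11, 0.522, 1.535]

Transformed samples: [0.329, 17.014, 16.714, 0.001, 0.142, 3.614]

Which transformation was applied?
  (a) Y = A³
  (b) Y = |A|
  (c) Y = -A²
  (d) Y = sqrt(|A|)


Checking option (a) Y = A³:
  A = 0.691 -> Y = 0.329 ✓
  A = 2.572 -> Y = 17.014 ✓
  A = 2.557 -> Y = 16.714 ✓
All samples match this transformation.

(a) A³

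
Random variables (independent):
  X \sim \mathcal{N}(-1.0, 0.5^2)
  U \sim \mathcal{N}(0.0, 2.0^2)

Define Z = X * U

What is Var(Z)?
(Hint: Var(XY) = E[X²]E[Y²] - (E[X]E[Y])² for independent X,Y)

Var(XY) = E[X²]E[Y²] - (E[X]E[Y])²
E[X] = -1, Var(X) = 0.25
E[U] = 0, Var(U) = 4
E[X²] = 0.25 + (-1)² = 1.25
E[U²] = 4 + 0² = 4
Var(Z) = 1.25*4 - (-1*0)²
= 5 - 0 = 5

5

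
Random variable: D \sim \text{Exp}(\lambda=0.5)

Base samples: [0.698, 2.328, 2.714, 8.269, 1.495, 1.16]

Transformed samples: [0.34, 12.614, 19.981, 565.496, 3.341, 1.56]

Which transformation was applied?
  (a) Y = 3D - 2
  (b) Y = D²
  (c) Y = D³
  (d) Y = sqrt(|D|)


Checking option (c) Y = D³:
  D = 0.698 -> Y = 0.34 ✓
  D = 2.328 -> Y = 12.614 ✓
  D = 2.714 -> Y = 19.981 ✓
All samples match this transformation.

(c) D³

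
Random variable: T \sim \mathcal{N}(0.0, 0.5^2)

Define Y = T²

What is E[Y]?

Using E[X²] = Var(X) + (E[X])²:
E[T] = 0
Var(T) = 0.5^2 = 0.25
E[T²] = 0.25 + 0² = 0.25 + 0 = 0.25

0.25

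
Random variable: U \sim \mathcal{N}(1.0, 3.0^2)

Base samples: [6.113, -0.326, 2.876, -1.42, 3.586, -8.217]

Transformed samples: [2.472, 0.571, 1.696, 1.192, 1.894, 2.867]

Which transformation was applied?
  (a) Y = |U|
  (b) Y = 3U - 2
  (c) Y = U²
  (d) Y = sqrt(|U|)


Checking option (d) Y = sqrt(|U|):
  U = 6.113 -> Y = 2.472 ✓
  U = -0.326 -> Y = 0.571 ✓
  U = 2.876 -> Y = 1.696 ✓
All samples match this transformation.

(d) sqrt(|U|)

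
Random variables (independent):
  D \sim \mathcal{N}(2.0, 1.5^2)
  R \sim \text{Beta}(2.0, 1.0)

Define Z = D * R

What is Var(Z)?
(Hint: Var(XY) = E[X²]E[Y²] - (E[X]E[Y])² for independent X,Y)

Var(XY) = E[X²]E[Y²] - (E[X]E[Y])²
E[D] = 2, Var(D) = 2.25
E[R] = 0.66666667, Var(R) = 0.055555556
E[D²] = 2.25 + 2² = 6.25
E[R²] = 0.055555556 + 0.66666667² = 0.5
Var(Z) = 6.25*0.5 - (2*0.66666667)²
= 3.125 - 1.7777778 = 1.3472222

1.3472222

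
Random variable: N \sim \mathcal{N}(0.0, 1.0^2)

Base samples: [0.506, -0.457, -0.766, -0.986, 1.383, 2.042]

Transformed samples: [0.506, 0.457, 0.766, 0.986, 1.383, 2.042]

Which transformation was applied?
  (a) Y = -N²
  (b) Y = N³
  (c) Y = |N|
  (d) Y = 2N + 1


Checking option (c) Y = |N|:
  N = 0.506 -> Y = 0.506 ✓
  N = -0.457 -> Y = 0.457 ✓
  N = -0.766 -> Y = 0.766 ✓
All samples match this transformation.

(c) |N|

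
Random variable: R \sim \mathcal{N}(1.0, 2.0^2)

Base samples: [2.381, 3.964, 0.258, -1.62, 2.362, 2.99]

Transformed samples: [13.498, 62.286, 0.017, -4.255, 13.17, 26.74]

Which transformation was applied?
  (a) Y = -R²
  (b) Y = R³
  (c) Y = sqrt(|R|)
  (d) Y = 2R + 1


Checking option (b) Y = R³:
  R = 2.381 -> Y = 13.498 ✓
  R = 3.964 -> Y = 62.286 ✓
  R = 0.258 -> Y = 0.017 ✓
All samples match this transformation.

(b) R³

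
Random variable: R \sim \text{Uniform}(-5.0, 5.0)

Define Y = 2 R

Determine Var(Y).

For Y = aR + b: Var(Y) = a² * Var(R)
Var(R) = (5 + 5)^2/12 = 8.3333333
Var(Y) = 2² * 8.3333333 = 4 * 8.3333333 = 33.333333

33.333333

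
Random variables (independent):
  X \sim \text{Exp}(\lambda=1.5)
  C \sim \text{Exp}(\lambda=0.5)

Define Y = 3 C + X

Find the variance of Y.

For independent RVs: Var(aX + bY) = a²Var(X) + b²Var(Y)
Var(X) = 0.44444444
Var(C) = 4
Var(Y) = 1²*0.44444444 + 3²*4
= 1*0.44444444 + 9*4 = 36.444444

36.444444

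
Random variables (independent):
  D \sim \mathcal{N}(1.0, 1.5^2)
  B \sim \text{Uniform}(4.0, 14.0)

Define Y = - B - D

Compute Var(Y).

For independent RVs: Var(aX + bY) = a²Var(X) + b²Var(Y)
Var(D) = 2.25
Var(B) = 8.3333333
Var(Y) = (-1)²*2.25 + (-1)²*8.3333333
= 1*2.25 + 1*8.3333333 = 10.583333

10.583333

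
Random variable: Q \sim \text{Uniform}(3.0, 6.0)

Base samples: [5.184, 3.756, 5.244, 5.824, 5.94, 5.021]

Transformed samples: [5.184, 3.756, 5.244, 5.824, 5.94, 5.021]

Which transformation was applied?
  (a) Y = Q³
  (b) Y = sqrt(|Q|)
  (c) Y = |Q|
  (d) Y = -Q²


Checking option (c) Y = |Q|:
  Q = 5.184 -> Y = 5.184 ✓
  Q = 3.756 -> Y = 3.756 ✓
  Q = 5.244 -> Y = 5.244 ✓
All samples match this transformation.

(c) |Q|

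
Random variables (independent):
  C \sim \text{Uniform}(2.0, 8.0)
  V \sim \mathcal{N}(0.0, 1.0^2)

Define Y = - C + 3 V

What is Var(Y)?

For independent RVs: Var(aX + bY) = a²Var(X) + b²Var(Y)
Var(C) = 3
Var(V) = 1
Var(Y) = (-1)²*3 + 3²*1
= 1*3 + 9*1 = 12

12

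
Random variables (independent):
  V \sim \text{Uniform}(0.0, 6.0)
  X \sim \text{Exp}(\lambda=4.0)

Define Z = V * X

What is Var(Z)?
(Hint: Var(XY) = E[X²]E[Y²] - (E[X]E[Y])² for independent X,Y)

Var(XY) = E[X²]E[Y²] - (E[X]E[Y])²
E[V] = 3, Var(V) = 3
E[X] = 0.25, Var(X) = 0.0625
E[V²] = 3 + 3² = 12
E[X²] = 0.0625 + 0.25² = 0.125
Var(Z) = 12*0.125 - (3*0.25)²
= 1.5 - 0.5625 = 0.9375

0.9375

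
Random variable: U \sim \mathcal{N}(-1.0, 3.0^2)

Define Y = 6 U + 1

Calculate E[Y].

For Y = 6U + 1:
E[Y] = 6 * E[U] + 1
E[U] = -1.0 = -1
E[Y] = 6 * (-1) + 1 = -5

-5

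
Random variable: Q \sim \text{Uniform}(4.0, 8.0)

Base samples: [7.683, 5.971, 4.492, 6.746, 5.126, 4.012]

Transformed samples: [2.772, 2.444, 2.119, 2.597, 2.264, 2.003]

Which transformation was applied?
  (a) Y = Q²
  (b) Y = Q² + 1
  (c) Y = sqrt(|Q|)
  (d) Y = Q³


Checking option (c) Y = sqrt(|Q|):
  Q = 7.683 -> Y = 2.772 ✓
  Q = 5.971 -> Y = 2.444 ✓
  Q = 4.492 -> Y = 2.119 ✓
All samples match this transformation.

(c) sqrt(|Q|)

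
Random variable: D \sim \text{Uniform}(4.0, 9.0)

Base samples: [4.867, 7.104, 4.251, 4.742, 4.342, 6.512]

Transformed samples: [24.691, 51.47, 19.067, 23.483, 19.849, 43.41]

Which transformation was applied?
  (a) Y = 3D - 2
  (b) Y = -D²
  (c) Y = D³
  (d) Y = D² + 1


Checking option (d) Y = D² + 1:
  D = 4.867 -> Y = 24.691 ✓
  D = 7.104 -> Y = 51.47 ✓
  D = 4.251 -> Y = 19.067 ✓
All samples match this transformation.

(d) D² + 1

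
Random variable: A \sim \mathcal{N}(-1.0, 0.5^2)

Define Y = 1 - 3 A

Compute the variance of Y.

For Y = aA + b: Var(Y) = a² * Var(A)
Var(A) = 0.5^2 = 0.25
Var(Y) = (-3)² * 0.25 = 9 * 0.25 = 2.25

2.25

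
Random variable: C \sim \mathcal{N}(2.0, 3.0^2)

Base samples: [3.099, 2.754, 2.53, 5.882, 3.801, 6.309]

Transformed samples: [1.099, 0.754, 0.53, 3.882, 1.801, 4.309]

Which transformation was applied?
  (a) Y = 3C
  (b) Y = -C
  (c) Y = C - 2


Checking option (c) Y = C - 2:
  C = 3.099 -> Y = 1.099 ✓
  C = 2.754 -> Y = 0.754 ✓
  C = 2.53 -> Y = 0.53 ✓
All samples match this transformation.

(c) C - 2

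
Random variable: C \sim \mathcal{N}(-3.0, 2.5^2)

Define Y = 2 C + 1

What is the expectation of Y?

For Y = 2C + 1:
E[Y] = 2 * E[C] + 1
E[C] = -3.0 = -3
E[Y] = 2 * (-3) + 1 = -5

-5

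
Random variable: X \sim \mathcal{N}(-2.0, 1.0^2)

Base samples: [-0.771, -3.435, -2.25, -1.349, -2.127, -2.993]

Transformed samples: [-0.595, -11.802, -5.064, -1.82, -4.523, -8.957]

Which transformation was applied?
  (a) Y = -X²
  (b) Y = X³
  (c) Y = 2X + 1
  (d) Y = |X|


Checking option (a) Y = -X²:
  X = -0.771 -> Y = -0.595 ✓
  X = -3.435 -> Y = -11.802 ✓
  X = -2.25 -> Y = -5.064 ✓
All samples match this transformation.

(a) -X²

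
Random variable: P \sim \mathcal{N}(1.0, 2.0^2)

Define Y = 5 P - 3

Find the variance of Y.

For Y = aP + b: Var(Y) = a² * Var(P)
Var(P) = 2.0^2 = 4
Var(Y) = 5² * 4 = 25 * 4 = 100

100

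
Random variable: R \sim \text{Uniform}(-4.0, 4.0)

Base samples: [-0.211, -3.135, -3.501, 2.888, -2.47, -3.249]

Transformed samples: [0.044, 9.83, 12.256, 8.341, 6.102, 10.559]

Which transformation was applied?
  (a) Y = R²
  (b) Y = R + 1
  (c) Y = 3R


Checking option (a) Y = R²:
  R = -0.211 -> Y = 0.044 ✓
  R = -3.135 -> Y = 9.83 ✓
  R = -3.501 -> Y = 12.256 ✓
All samples match this transformation.

(a) R²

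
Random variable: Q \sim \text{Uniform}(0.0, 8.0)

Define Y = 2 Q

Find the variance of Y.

For Y = aQ + b: Var(Y) = a² * Var(Q)
Var(Q) = (8 - 0)^2/12 = 5.3333333
Var(Y) = 2² * 5.3333333 = 4 * 5.3333333 = 21.333333

21.333333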